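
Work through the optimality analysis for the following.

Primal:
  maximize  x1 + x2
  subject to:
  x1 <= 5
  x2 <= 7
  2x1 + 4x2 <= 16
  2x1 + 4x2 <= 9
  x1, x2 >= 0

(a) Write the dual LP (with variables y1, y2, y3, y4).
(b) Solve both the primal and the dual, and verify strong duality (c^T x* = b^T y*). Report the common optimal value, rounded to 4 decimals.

The standard primal-dual pair for 'max c^T x s.t. A x <= b, x >= 0' is:
  Dual:  min b^T y  s.t.  A^T y >= c,  y >= 0.

So the dual LP is:
  minimize  5y1 + 7y2 + 16y3 + 9y4
  subject to:
    y1 + 2y3 + 2y4 >= 1
    y2 + 4y3 + 4y4 >= 1
    y1, y2, y3, y4 >= 0

Solving the primal: x* = (4.5, 0).
  primal value c^T x* = 4.5.
Solving the dual: y* = (0, 0, 0, 0.5).
  dual value b^T y* = 4.5.
Strong duality: c^T x* = b^T y*. Confirmed.

4.5


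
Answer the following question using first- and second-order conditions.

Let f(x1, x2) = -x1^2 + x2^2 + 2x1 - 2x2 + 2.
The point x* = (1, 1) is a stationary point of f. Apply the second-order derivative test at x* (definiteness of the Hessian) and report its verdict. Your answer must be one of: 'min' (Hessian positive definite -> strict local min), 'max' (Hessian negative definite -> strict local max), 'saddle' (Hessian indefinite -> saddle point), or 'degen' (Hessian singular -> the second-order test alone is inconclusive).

Compute the Hessian H = grad^2 f:
  H = [[-2, 0], [0, 2]]
Verify stationarity: grad f(x*) = H x* + g = (0, 0).
Eigenvalues of H: -2, 2.
Eigenvalues have mixed signs, so H is indefinite -> x* is a saddle point.

saddle


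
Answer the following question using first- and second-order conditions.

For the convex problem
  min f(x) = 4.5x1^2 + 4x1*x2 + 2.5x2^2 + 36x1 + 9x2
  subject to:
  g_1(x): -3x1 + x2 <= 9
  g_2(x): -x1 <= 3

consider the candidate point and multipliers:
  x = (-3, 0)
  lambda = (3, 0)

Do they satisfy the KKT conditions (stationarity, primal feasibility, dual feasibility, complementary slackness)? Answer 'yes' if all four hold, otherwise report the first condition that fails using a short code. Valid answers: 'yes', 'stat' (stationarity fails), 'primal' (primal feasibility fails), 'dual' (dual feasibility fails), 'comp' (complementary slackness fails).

Gradient of f: grad f(x) = Q x + c = (9, -3)
Constraint values g_i(x) = a_i^T x - b_i:
  g_1((-3, 0)) = 0
  g_2((-3, 0)) = 0
Stationarity residual: grad f(x) + sum_i lambda_i a_i = (0, 0)
  -> stationarity OK
Primal feasibility (all g_i <= 0): OK
Dual feasibility (all lambda_i >= 0): OK
Complementary slackness (lambda_i * g_i(x) = 0 for all i): OK

Verdict: yes, KKT holds.

yes


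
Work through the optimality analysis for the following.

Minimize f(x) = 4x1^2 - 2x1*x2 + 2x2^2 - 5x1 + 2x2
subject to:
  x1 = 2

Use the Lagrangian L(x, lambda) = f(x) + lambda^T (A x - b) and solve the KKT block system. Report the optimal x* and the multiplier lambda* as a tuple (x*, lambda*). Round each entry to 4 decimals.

Form the Lagrangian:
  L(x, lambda) = (1/2) x^T Q x + c^T x + lambda^T (A x - b)
Stationarity (grad_x L = 0): Q x + c + A^T lambda = 0.
Primal feasibility: A x = b.

This gives the KKT block system:
  [ Q   A^T ] [ x     ]   [-c ]
  [ A    0  ] [ lambda ] = [ b ]

Solving the linear system:
  x*      = (2, 0.5)
  lambda* = (-10)
  f(x*)   = 5.5

x* = (2, 0.5), lambda* = (-10)


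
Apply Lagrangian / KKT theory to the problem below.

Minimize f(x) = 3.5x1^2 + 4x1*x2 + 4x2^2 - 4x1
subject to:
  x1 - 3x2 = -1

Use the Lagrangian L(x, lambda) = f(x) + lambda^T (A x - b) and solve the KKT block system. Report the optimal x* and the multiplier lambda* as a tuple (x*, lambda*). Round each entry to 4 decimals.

Form the Lagrangian:
  L(x, lambda) = (1/2) x^T Q x + c^T x + lambda^T (A x - b)
Stationarity (grad_x L = 0): Q x + c + A^T lambda = 0.
Primal feasibility: A x = b.

This gives the KKT block system:
  [ Q   A^T ] [ x     ]   [-c ]
  [ A    0  ] [ lambda ] = [ b ]

Solving the linear system:
  x*      = (0.1684, 0.3895)
  lambda* = (1.2632)
  f(x*)   = 0.2947

x* = (0.1684, 0.3895), lambda* = (1.2632)


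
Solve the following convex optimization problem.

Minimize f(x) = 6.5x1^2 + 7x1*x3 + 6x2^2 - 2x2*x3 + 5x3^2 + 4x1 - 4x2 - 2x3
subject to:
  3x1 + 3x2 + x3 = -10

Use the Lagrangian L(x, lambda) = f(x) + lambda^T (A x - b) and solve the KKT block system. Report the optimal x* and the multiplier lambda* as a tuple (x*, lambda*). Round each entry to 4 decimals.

Form the Lagrangian:
  L(x, lambda) = (1/2) x^T Q x + c^T x + lambda^T (A x - b)
Stationarity (grad_x L = 0): Q x + c + A^T lambda = 0.
Primal feasibility: A x = b.

This gives the KKT block system:
  [ Q   A^T ] [ x     ]   [-c ]
  [ A    0  ] [ lambda ] = [ b ]

Solving the linear system:
  x*      = (-2.4153, -1.2355, 0.9526)
  lambda* = (6.9105)
  f(x*)   = 31.24

x* = (-2.4153, -1.2355, 0.9526), lambda* = (6.9105)


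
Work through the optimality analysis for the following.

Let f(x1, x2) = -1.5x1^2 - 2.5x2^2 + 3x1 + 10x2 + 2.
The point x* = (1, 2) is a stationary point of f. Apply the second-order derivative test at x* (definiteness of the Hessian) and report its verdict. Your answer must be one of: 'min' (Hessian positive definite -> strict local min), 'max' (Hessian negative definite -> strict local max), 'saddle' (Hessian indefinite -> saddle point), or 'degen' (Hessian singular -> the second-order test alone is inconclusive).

Compute the Hessian H = grad^2 f:
  H = [[-3, 0], [0, -5]]
Verify stationarity: grad f(x*) = H x* + g = (0, 0).
Eigenvalues of H: -5, -3.
Both eigenvalues < 0, so H is negative definite -> x* is a strict local max.

max


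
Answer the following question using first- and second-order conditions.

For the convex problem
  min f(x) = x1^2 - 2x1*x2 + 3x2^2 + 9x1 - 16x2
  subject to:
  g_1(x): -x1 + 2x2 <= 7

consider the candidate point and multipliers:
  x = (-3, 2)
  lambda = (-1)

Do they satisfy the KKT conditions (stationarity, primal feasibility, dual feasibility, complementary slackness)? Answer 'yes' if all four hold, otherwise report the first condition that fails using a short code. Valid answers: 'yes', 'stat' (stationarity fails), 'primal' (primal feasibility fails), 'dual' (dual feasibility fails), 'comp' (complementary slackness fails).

Gradient of f: grad f(x) = Q x + c = (-1, 2)
Constraint values g_i(x) = a_i^T x - b_i:
  g_1((-3, 2)) = 0
Stationarity residual: grad f(x) + sum_i lambda_i a_i = (0, 0)
  -> stationarity OK
Primal feasibility (all g_i <= 0): OK
Dual feasibility (all lambda_i >= 0): FAILS
Complementary slackness (lambda_i * g_i(x) = 0 for all i): OK

Verdict: the first failing condition is dual_feasibility -> dual.

dual


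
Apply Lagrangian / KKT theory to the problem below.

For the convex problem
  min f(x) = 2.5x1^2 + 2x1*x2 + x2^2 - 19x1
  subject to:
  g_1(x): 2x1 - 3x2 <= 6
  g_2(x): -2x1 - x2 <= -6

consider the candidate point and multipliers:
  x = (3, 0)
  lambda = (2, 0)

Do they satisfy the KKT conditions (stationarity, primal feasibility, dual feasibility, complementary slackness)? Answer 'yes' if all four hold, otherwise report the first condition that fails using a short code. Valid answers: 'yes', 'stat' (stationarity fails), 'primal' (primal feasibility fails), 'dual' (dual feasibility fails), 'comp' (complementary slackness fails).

Gradient of f: grad f(x) = Q x + c = (-4, 6)
Constraint values g_i(x) = a_i^T x - b_i:
  g_1((3, 0)) = 0
  g_2((3, 0)) = 0
Stationarity residual: grad f(x) + sum_i lambda_i a_i = (0, 0)
  -> stationarity OK
Primal feasibility (all g_i <= 0): OK
Dual feasibility (all lambda_i >= 0): OK
Complementary slackness (lambda_i * g_i(x) = 0 for all i): OK

Verdict: yes, KKT holds.

yes


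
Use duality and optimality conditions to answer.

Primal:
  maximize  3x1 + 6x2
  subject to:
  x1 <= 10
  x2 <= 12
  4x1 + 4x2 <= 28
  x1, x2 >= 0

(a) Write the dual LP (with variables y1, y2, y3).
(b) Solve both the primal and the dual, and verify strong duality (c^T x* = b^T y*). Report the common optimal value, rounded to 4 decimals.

The standard primal-dual pair for 'max c^T x s.t. A x <= b, x >= 0' is:
  Dual:  min b^T y  s.t.  A^T y >= c,  y >= 0.

So the dual LP is:
  minimize  10y1 + 12y2 + 28y3
  subject to:
    y1 + 4y3 >= 3
    y2 + 4y3 >= 6
    y1, y2, y3 >= 0

Solving the primal: x* = (0, 7).
  primal value c^T x* = 42.
Solving the dual: y* = (0, 0, 1.5).
  dual value b^T y* = 42.
Strong duality: c^T x* = b^T y*. Confirmed.

42


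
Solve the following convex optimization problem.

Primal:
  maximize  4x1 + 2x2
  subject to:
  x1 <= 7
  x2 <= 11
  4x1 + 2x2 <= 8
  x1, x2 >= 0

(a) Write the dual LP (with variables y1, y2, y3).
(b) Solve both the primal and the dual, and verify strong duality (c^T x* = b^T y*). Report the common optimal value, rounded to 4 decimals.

The standard primal-dual pair for 'max c^T x s.t. A x <= b, x >= 0' is:
  Dual:  min b^T y  s.t.  A^T y >= c,  y >= 0.

So the dual LP is:
  minimize  7y1 + 11y2 + 8y3
  subject to:
    y1 + 4y3 >= 4
    y2 + 2y3 >= 2
    y1, y2, y3 >= 0

Solving the primal: x* = (2, 0).
  primal value c^T x* = 8.
Solving the dual: y* = (0, 0, 1).
  dual value b^T y* = 8.
Strong duality: c^T x* = b^T y*. Confirmed.

8


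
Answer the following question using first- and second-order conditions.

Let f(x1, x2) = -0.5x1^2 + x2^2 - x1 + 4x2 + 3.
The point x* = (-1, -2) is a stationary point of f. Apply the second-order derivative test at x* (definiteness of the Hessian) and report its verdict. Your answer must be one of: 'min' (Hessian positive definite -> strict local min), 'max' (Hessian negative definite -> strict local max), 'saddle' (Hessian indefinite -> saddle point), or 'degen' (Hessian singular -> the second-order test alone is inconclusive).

Compute the Hessian H = grad^2 f:
  H = [[-1, 0], [0, 2]]
Verify stationarity: grad f(x*) = H x* + g = (0, 0).
Eigenvalues of H: -1, 2.
Eigenvalues have mixed signs, so H is indefinite -> x* is a saddle point.

saddle


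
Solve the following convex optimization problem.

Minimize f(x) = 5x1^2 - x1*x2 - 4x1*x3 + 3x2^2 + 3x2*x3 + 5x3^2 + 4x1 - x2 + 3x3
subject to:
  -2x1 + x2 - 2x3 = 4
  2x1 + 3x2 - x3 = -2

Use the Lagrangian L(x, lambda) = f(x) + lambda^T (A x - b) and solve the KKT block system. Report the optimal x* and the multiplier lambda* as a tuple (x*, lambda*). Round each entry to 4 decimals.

Form the Lagrangian:
  L(x, lambda) = (1/2) x^T Q x + c^T x + lambda^T (A x - b)
Stationarity (grad_x L = 0): Q x + c + A^T lambda = 0.
Primal feasibility: A x = b.

This gives the KKT block system:
  [ Q   A^T ] [ x     ]   [-c ]
  [ A    0  ] [ lambda ] = [ b ]

Solving the linear system:
  x*      = (-1.23, -0.124, -0.832)
  lambda* = (-1.0654, 1.3585)
  f(x*)   = -0.1567

x* = (-1.23, -0.124, -0.832), lambda* = (-1.0654, 1.3585)


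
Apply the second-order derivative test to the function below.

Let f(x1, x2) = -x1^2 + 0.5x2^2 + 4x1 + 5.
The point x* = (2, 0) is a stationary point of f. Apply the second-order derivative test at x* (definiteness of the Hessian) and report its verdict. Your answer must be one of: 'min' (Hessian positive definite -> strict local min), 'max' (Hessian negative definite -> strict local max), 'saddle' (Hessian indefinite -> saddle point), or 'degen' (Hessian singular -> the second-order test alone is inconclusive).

Compute the Hessian H = grad^2 f:
  H = [[-2, 0], [0, 1]]
Verify stationarity: grad f(x*) = H x* + g = (0, 0).
Eigenvalues of H: -2, 1.
Eigenvalues have mixed signs, so H is indefinite -> x* is a saddle point.

saddle


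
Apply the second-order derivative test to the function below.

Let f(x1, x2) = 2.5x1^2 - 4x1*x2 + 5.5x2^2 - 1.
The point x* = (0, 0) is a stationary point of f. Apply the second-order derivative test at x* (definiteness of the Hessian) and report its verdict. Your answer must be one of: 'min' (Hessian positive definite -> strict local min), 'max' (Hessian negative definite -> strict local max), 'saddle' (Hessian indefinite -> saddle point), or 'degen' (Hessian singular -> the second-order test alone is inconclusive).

Compute the Hessian H = grad^2 f:
  H = [[5, -4], [-4, 11]]
Verify stationarity: grad f(x*) = H x* + g = (0, 0).
Eigenvalues of H: 3, 13.
Both eigenvalues > 0, so H is positive definite -> x* is a strict local min.

min


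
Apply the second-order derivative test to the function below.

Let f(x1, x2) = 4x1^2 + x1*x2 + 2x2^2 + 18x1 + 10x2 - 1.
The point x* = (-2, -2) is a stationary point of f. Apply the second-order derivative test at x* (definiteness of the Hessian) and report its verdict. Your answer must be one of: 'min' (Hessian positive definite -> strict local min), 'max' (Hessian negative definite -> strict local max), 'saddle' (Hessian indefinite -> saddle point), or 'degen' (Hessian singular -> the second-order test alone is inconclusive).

Compute the Hessian H = grad^2 f:
  H = [[8, 1], [1, 4]]
Verify stationarity: grad f(x*) = H x* + g = (0, 0).
Eigenvalues of H: 3.7639, 8.2361.
Both eigenvalues > 0, so H is positive definite -> x* is a strict local min.

min


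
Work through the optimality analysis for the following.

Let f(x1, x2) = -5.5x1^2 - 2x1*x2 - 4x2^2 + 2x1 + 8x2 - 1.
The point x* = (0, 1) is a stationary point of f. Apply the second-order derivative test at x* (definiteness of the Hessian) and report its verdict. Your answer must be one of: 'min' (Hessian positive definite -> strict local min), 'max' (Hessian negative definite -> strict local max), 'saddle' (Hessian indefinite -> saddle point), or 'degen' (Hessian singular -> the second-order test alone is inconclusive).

Compute the Hessian H = grad^2 f:
  H = [[-11, -2], [-2, -8]]
Verify stationarity: grad f(x*) = H x* + g = (0, 0).
Eigenvalues of H: -12, -7.
Both eigenvalues < 0, so H is negative definite -> x* is a strict local max.

max


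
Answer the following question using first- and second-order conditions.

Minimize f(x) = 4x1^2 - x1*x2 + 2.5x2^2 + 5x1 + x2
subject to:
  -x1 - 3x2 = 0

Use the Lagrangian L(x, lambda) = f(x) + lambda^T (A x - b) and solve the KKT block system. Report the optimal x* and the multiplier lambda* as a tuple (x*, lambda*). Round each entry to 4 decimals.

Form the Lagrangian:
  L(x, lambda) = (1/2) x^T Q x + c^T x + lambda^T (A x - b)
Stationarity (grad_x L = 0): Q x + c + A^T lambda = 0.
Primal feasibility: A x = b.

This gives the KKT block system:
  [ Q   A^T ] [ x     ]   [-c ]
  [ A    0  ] [ lambda ] = [ b ]

Solving the linear system:
  x*      = (-0.506, 0.1687)
  lambda* = (0.7831)
  f(x*)   = -1.1807

x* = (-0.506, 0.1687), lambda* = (0.7831)


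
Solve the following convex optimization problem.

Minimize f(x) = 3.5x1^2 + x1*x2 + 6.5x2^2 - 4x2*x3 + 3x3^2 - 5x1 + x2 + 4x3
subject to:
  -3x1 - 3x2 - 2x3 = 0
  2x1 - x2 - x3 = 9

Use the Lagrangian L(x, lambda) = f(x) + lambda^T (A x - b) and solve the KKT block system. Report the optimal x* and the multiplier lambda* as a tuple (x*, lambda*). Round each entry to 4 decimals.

Form the Lagrangian:
  L(x, lambda) = (1/2) x^T Q x + c^T x + lambda^T (A x - b)
Stationarity (grad_x L = 0): Q x + c + A^T lambda = 0.
Primal feasibility: A x = b.

This gives the KKT block system:
  [ Q   A^T ] [ x     ]   [-c ]
  [ A    0  ] [ lambda ] = [ b ]

Solving the linear system:
  x*      = (2.7519, -1.263, -2.2333)
  lambda* = (0.6148, -5.5778)
  f(x*)   = 13.1222

x* = (2.7519, -1.263, -2.2333), lambda* = (0.6148, -5.5778)


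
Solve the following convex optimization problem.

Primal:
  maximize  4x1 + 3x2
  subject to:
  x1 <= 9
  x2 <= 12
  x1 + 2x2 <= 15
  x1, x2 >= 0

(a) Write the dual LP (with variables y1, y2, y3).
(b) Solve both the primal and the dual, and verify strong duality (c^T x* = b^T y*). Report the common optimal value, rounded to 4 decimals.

The standard primal-dual pair for 'max c^T x s.t. A x <= b, x >= 0' is:
  Dual:  min b^T y  s.t.  A^T y >= c,  y >= 0.

So the dual LP is:
  minimize  9y1 + 12y2 + 15y3
  subject to:
    y1 + y3 >= 4
    y2 + 2y3 >= 3
    y1, y2, y3 >= 0

Solving the primal: x* = (9, 3).
  primal value c^T x* = 45.
Solving the dual: y* = (2.5, 0, 1.5).
  dual value b^T y* = 45.
Strong duality: c^T x* = b^T y*. Confirmed.

45


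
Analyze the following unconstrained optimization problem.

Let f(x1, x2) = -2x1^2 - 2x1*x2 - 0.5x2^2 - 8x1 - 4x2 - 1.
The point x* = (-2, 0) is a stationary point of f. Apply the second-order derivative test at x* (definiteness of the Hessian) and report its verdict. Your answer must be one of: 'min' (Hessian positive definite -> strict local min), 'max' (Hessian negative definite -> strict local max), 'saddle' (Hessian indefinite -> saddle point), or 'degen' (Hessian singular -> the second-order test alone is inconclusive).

Compute the Hessian H = grad^2 f:
  H = [[-4, -2], [-2, -1]]
Verify stationarity: grad f(x*) = H x* + g = (0, 0).
Eigenvalues of H: -5, 0.
H has a zero eigenvalue (singular; negative semidefinite but not definite), so H is neither positive definite, negative definite, nor indefinite. The second-order test alone is inconclusive -> degen.
(Indeed, f is constant along the null direction of H through x*, so x* is not a strict local extremum.)

degen


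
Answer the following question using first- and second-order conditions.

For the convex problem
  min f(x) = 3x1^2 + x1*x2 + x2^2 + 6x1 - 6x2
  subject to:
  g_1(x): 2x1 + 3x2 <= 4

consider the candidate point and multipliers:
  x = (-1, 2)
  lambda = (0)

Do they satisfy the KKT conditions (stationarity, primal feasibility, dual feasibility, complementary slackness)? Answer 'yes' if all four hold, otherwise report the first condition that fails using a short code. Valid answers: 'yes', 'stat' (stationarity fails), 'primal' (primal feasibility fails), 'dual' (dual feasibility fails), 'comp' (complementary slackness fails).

Gradient of f: grad f(x) = Q x + c = (2, -3)
Constraint values g_i(x) = a_i^T x - b_i:
  g_1((-1, 2)) = 0
Stationarity residual: grad f(x) + sum_i lambda_i a_i = (2, -3)
  -> stationarity FAILS
Primal feasibility (all g_i <= 0): OK
Dual feasibility (all lambda_i >= 0): OK
Complementary slackness (lambda_i * g_i(x) = 0 for all i): OK

Verdict: the first failing condition is stationarity -> stat.

stat


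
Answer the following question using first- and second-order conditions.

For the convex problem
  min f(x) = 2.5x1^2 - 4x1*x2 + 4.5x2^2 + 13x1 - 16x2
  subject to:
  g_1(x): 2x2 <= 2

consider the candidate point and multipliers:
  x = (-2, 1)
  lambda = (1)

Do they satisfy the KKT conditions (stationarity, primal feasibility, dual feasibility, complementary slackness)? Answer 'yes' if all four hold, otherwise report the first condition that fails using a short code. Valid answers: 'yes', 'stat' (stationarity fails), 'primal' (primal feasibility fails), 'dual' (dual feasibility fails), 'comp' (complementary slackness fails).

Gradient of f: grad f(x) = Q x + c = (-1, 1)
Constraint values g_i(x) = a_i^T x - b_i:
  g_1((-2, 1)) = 0
Stationarity residual: grad f(x) + sum_i lambda_i a_i = (-1, 3)
  -> stationarity FAILS
Primal feasibility (all g_i <= 0): OK
Dual feasibility (all lambda_i >= 0): OK
Complementary slackness (lambda_i * g_i(x) = 0 for all i): OK

Verdict: the first failing condition is stationarity -> stat.

stat


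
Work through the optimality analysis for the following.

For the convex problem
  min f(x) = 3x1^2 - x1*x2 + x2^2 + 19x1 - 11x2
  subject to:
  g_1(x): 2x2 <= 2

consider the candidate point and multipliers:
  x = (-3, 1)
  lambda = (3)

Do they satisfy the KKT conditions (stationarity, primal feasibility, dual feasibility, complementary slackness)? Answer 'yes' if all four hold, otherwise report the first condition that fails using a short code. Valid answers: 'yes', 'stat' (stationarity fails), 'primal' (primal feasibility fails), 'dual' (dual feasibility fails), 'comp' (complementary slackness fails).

Gradient of f: grad f(x) = Q x + c = (0, -6)
Constraint values g_i(x) = a_i^T x - b_i:
  g_1((-3, 1)) = 0
Stationarity residual: grad f(x) + sum_i lambda_i a_i = (0, 0)
  -> stationarity OK
Primal feasibility (all g_i <= 0): OK
Dual feasibility (all lambda_i >= 0): OK
Complementary slackness (lambda_i * g_i(x) = 0 for all i): OK

Verdict: yes, KKT holds.

yes


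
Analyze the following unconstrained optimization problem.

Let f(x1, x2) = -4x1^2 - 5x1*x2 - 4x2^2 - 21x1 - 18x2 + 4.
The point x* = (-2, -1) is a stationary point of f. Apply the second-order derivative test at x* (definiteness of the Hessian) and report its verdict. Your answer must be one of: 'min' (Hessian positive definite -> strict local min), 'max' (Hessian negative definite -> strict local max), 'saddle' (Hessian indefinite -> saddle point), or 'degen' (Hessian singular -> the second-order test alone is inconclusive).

Compute the Hessian H = grad^2 f:
  H = [[-8, -5], [-5, -8]]
Verify stationarity: grad f(x*) = H x* + g = (0, 0).
Eigenvalues of H: -13, -3.
Both eigenvalues < 0, so H is negative definite -> x* is a strict local max.

max


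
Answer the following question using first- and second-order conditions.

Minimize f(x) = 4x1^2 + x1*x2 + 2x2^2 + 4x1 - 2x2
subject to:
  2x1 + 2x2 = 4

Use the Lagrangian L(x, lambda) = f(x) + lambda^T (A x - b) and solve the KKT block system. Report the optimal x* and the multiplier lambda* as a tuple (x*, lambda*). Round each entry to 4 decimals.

Form the Lagrangian:
  L(x, lambda) = (1/2) x^T Q x + c^T x + lambda^T (A x - b)
Stationarity (grad_x L = 0): Q x + c + A^T lambda = 0.
Primal feasibility: A x = b.

This gives the KKT block system:
  [ Q   A^T ] [ x     ]   [-c ]
  [ A    0  ] [ lambda ] = [ b ]

Solving the linear system:
  x*      = (0, 2)
  lambda* = (-3)
  f(x*)   = 4

x* = (0, 2), lambda* = (-3)


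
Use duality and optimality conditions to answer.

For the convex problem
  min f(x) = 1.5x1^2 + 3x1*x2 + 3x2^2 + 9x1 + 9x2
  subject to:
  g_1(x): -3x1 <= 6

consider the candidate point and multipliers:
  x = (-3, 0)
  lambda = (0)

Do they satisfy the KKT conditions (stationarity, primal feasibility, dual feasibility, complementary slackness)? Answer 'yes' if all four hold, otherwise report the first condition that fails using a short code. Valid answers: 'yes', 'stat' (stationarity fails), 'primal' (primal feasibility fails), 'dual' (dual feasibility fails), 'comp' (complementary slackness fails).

Gradient of f: grad f(x) = Q x + c = (0, 0)
Constraint values g_i(x) = a_i^T x - b_i:
  g_1((-3, 0)) = 3
Stationarity residual: grad f(x) + sum_i lambda_i a_i = (0, 0)
  -> stationarity OK
Primal feasibility (all g_i <= 0): FAILS
Dual feasibility (all lambda_i >= 0): OK
Complementary slackness (lambda_i * g_i(x) = 0 for all i): OK

Verdict: the first failing condition is primal_feasibility -> primal.

primal


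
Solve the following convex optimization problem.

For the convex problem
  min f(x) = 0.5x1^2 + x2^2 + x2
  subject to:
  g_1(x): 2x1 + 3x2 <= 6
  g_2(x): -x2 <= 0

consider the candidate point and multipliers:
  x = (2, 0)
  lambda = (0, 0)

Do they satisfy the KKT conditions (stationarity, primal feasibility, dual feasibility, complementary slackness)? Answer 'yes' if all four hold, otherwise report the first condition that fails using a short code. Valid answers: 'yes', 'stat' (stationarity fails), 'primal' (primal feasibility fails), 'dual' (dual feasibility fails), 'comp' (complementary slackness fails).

Gradient of f: grad f(x) = Q x + c = (2, 1)
Constraint values g_i(x) = a_i^T x - b_i:
  g_1((2, 0)) = -2
  g_2((2, 0)) = 0
Stationarity residual: grad f(x) + sum_i lambda_i a_i = (2, 1)
  -> stationarity FAILS
Primal feasibility (all g_i <= 0): OK
Dual feasibility (all lambda_i >= 0): OK
Complementary slackness (lambda_i * g_i(x) = 0 for all i): OK

Verdict: the first failing condition is stationarity -> stat.

stat


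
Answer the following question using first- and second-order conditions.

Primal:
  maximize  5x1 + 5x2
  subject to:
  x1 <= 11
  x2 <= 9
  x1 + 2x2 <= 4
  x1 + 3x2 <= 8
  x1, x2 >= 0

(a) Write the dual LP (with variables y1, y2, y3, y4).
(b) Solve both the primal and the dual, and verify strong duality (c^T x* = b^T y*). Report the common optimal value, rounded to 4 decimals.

The standard primal-dual pair for 'max c^T x s.t. A x <= b, x >= 0' is:
  Dual:  min b^T y  s.t.  A^T y >= c,  y >= 0.

So the dual LP is:
  minimize  11y1 + 9y2 + 4y3 + 8y4
  subject to:
    y1 + y3 + y4 >= 5
    y2 + 2y3 + 3y4 >= 5
    y1, y2, y3, y4 >= 0

Solving the primal: x* = (4, 0).
  primal value c^T x* = 20.
Solving the dual: y* = (0, 0, 5, 0).
  dual value b^T y* = 20.
Strong duality: c^T x* = b^T y*. Confirmed.

20


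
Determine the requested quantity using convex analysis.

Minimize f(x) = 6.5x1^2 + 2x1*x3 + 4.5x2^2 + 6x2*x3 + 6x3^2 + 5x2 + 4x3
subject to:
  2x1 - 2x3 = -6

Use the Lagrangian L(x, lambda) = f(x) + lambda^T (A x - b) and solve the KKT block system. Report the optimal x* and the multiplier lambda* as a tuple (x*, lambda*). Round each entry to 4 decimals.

Form the Lagrangian:
  L(x, lambda) = (1/2) x^T Q x + c^T x + lambda^T (A x - b)
Stationarity (grad_x L = 0): Q x + c + A^T lambda = 0.
Primal feasibility: A x = b.

This gives the KKT block system:
  [ Q   A^T ] [ x     ]   [-c ]
  [ A    0  ] [ lambda ] = [ b ]

Solving the linear system:
  x*      = (-1.2267, -1.7378, 1.7733)
  lambda* = (6.2)
  f(x*)   = 17.8022

x* = (-1.2267, -1.7378, 1.7733), lambda* = (6.2)


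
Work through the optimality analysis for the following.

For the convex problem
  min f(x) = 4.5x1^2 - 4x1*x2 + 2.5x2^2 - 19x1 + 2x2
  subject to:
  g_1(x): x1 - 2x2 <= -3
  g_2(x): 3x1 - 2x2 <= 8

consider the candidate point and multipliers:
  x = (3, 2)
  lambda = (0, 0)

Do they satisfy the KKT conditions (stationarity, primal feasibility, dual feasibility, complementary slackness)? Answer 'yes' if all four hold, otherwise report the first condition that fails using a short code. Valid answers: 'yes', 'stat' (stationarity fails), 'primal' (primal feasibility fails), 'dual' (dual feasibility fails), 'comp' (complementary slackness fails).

Gradient of f: grad f(x) = Q x + c = (0, 0)
Constraint values g_i(x) = a_i^T x - b_i:
  g_1((3, 2)) = 2
  g_2((3, 2)) = -3
Stationarity residual: grad f(x) + sum_i lambda_i a_i = (0, 0)
  -> stationarity OK
Primal feasibility (all g_i <= 0): FAILS
Dual feasibility (all lambda_i >= 0): OK
Complementary slackness (lambda_i * g_i(x) = 0 for all i): OK

Verdict: the first failing condition is primal_feasibility -> primal.

primal


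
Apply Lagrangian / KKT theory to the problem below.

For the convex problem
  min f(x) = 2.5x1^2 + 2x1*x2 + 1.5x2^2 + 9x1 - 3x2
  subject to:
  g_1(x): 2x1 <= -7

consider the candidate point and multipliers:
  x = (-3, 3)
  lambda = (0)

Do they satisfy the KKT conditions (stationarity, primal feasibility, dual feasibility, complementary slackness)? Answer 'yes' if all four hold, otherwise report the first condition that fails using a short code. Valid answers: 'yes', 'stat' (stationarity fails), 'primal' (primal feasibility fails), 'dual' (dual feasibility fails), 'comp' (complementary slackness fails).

Gradient of f: grad f(x) = Q x + c = (0, 0)
Constraint values g_i(x) = a_i^T x - b_i:
  g_1((-3, 3)) = 1
Stationarity residual: grad f(x) + sum_i lambda_i a_i = (0, 0)
  -> stationarity OK
Primal feasibility (all g_i <= 0): FAILS
Dual feasibility (all lambda_i >= 0): OK
Complementary slackness (lambda_i * g_i(x) = 0 for all i): OK

Verdict: the first failing condition is primal_feasibility -> primal.

primal


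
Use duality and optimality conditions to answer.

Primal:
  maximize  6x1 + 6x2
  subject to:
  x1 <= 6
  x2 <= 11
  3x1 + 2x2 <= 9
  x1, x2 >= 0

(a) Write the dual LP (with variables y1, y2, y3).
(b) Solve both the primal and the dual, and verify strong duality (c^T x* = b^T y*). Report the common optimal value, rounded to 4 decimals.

The standard primal-dual pair for 'max c^T x s.t. A x <= b, x >= 0' is:
  Dual:  min b^T y  s.t.  A^T y >= c,  y >= 0.

So the dual LP is:
  minimize  6y1 + 11y2 + 9y3
  subject to:
    y1 + 3y3 >= 6
    y2 + 2y3 >= 6
    y1, y2, y3 >= 0

Solving the primal: x* = (0, 4.5).
  primal value c^T x* = 27.
Solving the dual: y* = (0, 0, 3).
  dual value b^T y* = 27.
Strong duality: c^T x* = b^T y*. Confirmed.

27


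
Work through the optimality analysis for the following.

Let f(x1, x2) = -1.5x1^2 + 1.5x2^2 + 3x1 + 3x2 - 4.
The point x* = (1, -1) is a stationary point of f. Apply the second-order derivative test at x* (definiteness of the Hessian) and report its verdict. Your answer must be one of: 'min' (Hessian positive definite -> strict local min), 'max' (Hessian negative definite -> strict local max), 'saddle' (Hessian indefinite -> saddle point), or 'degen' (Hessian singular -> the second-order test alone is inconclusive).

Compute the Hessian H = grad^2 f:
  H = [[-3, 0], [0, 3]]
Verify stationarity: grad f(x*) = H x* + g = (0, 0).
Eigenvalues of H: -3, 3.
Eigenvalues have mixed signs, so H is indefinite -> x* is a saddle point.

saddle


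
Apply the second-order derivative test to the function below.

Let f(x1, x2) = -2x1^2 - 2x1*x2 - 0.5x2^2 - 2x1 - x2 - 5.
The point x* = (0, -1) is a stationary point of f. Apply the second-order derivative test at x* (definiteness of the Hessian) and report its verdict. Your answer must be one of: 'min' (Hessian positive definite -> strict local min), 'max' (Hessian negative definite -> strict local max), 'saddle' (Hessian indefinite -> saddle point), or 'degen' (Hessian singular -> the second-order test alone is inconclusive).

Compute the Hessian H = grad^2 f:
  H = [[-4, -2], [-2, -1]]
Verify stationarity: grad f(x*) = H x* + g = (0, 0).
Eigenvalues of H: -5, 0.
H has a zero eigenvalue (singular; negative semidefinite but not definite), so H is neither positive definite, negative definite, nor indefinite. The second-order test alone is inconclusive -> degen.
(Indeed, f is constant along the null direction of H through x*, so x* is not a strict local extremum.)

degen


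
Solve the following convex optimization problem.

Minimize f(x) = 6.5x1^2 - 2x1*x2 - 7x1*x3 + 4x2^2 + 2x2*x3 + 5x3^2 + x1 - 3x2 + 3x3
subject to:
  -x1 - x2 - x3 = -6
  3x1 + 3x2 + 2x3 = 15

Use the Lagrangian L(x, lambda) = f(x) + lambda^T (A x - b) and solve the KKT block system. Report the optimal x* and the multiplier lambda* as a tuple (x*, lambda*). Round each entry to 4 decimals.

Form the Lagrangian:
  L(x, lambda) = (1/2) x^T Q x + c^T x + lambda^T (A x - b)
Stationarity (grad_x L = 0): Q x + c + A^T lambda = 0.
Primal feasibility: A x = b.

This gives the KKT block system:
  [ Q   A^T ] [ x     ]   [-c ]
  [ A    0  ] [ lambda ] = [ b ]

Solving the linear system:
  x*      = (2.12, 0.88, 3)
  lambda* = (48.16, 14.12)
  f(x*)   = 42.82

x* = (2.12, 0.88, 3), lambda* = (48.16, 14.12)


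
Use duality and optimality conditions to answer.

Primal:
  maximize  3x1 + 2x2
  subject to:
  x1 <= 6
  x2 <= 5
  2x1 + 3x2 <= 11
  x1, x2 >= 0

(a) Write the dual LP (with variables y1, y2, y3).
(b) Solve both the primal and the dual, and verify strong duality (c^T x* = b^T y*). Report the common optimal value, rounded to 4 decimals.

The standard primal-dual pair for 'max c^T x s.t. A x <= b, x >= 0' is:
  Dual:  min b^T y  s.t.  A^T y >= c,  y >= 0.

So the dual LP is:
  minimize  6y1 + 5y2 + 11y3
  subject to:
    y1 + 2y3 >= 3
    y2 + 3y3 >= 2
    y1, y2, y3 >= 0

Solving the primal: x* = (5.5, 0).
  primal value c^T x* = 16.5.
Solving the dual: y* = (0, 0, 1.5).
  dual value b^T y* = 16.5.
Strong duality: c^T x* = b^T y*. Confirmed.

16.5


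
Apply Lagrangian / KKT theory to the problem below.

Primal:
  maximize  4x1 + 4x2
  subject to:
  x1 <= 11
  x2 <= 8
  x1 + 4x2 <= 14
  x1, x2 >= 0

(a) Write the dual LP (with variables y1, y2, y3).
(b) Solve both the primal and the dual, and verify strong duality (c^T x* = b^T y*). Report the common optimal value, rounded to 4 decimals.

The standard primal-dual pair for 'max c^T x s.t. A x <= b, x >= 0' is:
  Dual:  min b^T y  s.t.  A^T y >= c,  y >= 0.

So the dual LP is:
  minimize  11y1 + 8y2 + 14y3
  subject to:
    y1 + y3 >= 4
    y2 + 4y3 >= 4
    y1, y2, y3 >= 0

Solving the primal: x* = (11, 0.75).
  primal value c^T x* = 47.
Solving the dual: y* = (3, 0, 1).
  dual value b^T y* = 47.
Strong duality: c^T x* = b^T y*. Confirmed.

47


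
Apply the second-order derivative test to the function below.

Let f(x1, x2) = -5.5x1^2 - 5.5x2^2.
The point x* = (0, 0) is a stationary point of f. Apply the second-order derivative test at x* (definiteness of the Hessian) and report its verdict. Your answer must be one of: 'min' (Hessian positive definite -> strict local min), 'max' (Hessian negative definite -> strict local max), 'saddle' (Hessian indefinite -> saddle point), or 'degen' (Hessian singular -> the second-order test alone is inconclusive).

Compute the Hessian H = grad^2 f:
  H = [[-11, 0], [0, -11]]
Verify stationarity: grad f(x*) = H x* + g = (0, 0).
Eigenvalues of H: -11, -11.
Both eigenvalues < 0, so H is negative definite -> x* is a strict local max.

max


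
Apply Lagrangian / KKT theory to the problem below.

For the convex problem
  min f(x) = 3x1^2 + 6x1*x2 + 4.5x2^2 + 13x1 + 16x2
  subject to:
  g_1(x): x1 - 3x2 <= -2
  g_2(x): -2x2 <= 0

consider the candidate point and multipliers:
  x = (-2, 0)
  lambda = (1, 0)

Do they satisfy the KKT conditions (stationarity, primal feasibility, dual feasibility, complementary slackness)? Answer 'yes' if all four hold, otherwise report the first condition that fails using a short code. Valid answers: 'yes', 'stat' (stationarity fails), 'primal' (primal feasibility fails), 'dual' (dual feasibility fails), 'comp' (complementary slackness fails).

Gradient of f: grad f(x) = Q x + c = (1, 4)
Constraint values g_i(x) = a_i^T x - b_i:
  g_1((-2, 0)) = 0
  g_2((-2, 0)) = 0
Stationarity residual: grad f(x) + sum_i lambda_i a_i = (2, 1)
  -> stationarity FAILS
Primal feasibility (all g_i <= 0): OK
Dual feasibility (all lambda_i >= 0): OK
Complementary slackness (lambda_i * g_i(x) = 0 for all i): OK

Verdict: the first failing condition is stationarity -> stat.

stat


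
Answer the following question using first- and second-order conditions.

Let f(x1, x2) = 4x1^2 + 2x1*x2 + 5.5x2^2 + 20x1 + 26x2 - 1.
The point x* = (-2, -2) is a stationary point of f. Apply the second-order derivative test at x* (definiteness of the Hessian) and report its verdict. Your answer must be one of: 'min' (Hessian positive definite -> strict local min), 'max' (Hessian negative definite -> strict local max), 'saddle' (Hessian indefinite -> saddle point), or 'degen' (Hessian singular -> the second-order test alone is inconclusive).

Compute the Hessian H = grad^2 f:
  H = [[8, 2], [2, 11]]
Verify stationarity: grad f(x*) = H x* + g = (0, 0).
Eigenvalues of H: 7, 12.
Both eigenvalues > 0, so H is positive definite -> x* is a strict local min.

min


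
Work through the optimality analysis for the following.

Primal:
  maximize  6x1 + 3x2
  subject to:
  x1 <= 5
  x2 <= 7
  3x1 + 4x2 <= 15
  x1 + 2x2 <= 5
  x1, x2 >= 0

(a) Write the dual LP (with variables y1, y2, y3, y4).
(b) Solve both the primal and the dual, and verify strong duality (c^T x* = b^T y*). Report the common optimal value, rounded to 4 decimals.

The standard primal-dual pair for 'max c^T x s.t. A x <= b, x >= 0' is:
  Dual:  min b^T y  s.t.  A^T y >= c,  y >= 0.

So the dual LP is:
  minimize  5y1 + 7y2 + 15y3 + 5y4
  subject to:
    y1 + 3y3 + y4 >= 6
    y2 + 4y3 + 2y4 >= 3
    y1, y2, y3, y4 >= 0

Solving the primal: x* = (5, 0).
  primal value c^T x* = 30.
Solving the dual: y* = (4.5, 0, 0, 1.5).
  dual value b^T y* = 30.
Strong duality: c^T x* = b^T y*. Confirmed.

30


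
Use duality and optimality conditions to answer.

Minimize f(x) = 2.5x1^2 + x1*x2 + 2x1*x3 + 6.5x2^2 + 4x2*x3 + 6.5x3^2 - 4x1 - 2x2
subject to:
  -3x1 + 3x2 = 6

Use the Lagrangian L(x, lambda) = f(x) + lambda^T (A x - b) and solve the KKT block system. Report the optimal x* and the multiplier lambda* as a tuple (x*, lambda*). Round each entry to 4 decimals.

Form the Lagrangian:
  L(x, lambda) = (1/2) x^T Q x + c^T x + lambda^T (A x - b)
Stationarity (grad_x L = 0): Q x + c + A^T lambda = 0.
Primal feasibility: A x = b.

This gives the KKT block system:
  [ Q   A^T ] [ x     ]   [-c ]
  [ A    0  ] [ lambda ] = [ b ]

Solving the linear system:
  x*      = (-1.0625, 0.9375, -0.125)
  lambda* = (-2.875)
  f(x*)   = 9.8125

x* = (-1.0625, 0.9375, -0.125), lambda* = (-2.875)


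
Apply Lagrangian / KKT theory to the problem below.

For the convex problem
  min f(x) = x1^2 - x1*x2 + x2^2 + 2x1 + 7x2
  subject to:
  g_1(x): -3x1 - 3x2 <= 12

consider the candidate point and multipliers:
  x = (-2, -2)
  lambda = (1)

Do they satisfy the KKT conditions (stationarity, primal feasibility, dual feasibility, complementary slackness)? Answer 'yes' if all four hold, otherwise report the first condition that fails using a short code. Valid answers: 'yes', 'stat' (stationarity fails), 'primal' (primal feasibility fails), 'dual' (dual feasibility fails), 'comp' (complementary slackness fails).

Gradient of f: grad f(x) = Q x + c = (0, 5)
Constraint values g_i(x) = a_i^T x - b_i:
  g_1((-2, -2)) = 0
Stationarity residual: grad f(x) + sum_i lambda_i a_i = (-3, 2)
  -> stationarity FAILS
Primal feasibility (all g_i <= 0): OK
Dual feasibility (all lambda_i >= 0): OK
Complementary slackness (lambda_i * g_i(x) = 0 for all i): OK

Verdict: the first failing condition is stationarity -> stat.

stat


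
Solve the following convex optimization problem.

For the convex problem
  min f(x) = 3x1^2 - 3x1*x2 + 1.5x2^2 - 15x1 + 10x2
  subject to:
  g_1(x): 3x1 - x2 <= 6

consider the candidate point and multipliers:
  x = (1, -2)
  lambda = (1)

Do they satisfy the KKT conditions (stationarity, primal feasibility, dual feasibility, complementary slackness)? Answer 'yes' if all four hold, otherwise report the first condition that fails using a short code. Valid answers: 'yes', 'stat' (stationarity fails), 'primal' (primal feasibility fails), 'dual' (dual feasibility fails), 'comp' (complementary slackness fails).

Gradient of f: grad f(x) = Q x + c = (-3, 1)
Constraint values g_i(x) = a_i^T x - b_i:
  g_1((1, -2)) = -1
Stationarity residual: grad f(x) + sum_i lambda_i a_i = (0, 0)
  -> stationarity OK
Primal feasibility (all g_i <= 0): OK
Dual feasibility (all lambda_i >= 0): OK
Complementary slackness (lambda_i * g_i(x) = 0 for all i): FAILS

Verdict: the first failing condition is complementary_slackness -> comp.

comp


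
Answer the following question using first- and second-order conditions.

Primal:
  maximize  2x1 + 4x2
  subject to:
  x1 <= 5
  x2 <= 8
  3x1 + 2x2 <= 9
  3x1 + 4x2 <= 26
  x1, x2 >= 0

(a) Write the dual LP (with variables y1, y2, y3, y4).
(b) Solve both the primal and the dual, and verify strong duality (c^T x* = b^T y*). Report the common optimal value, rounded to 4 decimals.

The standard primal-dual pair for 'max c^T x s.t. A x <= b, x >= 0' is:
  Dual:  min b^T y  s.t.  A^T y >= c,  y >= 0.

So the dual LP is:
  minimize  5y1 + 8y2 + 9y3 + 26y4
  subject to:
    y1 + 3y3 + 3y4 >= 2
    y2 + 2y3 + 4y4 >= 4
    y1, y2, y3, y4 >= 0

Solving the primal: x* = (0, 4.5).
  primal value c^T x* = 18.
Solving the dual: y* = (0, 0, 2, 0).
  dual value b^T y* = 18.
Strong duality: c^T x* = b^T y*. Confirmed.

18


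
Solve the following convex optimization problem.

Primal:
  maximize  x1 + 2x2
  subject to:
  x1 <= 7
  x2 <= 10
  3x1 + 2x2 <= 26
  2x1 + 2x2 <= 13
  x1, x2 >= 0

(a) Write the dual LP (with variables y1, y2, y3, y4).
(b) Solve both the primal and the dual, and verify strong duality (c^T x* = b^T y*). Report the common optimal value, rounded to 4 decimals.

The standard primal-dual pair for 'max c^T x s.t. A x <= b, x >= 0' is:
  Dual:  min b^T y  s.t.  A^T y >= c,  y >= 0.

So the dual LP is:
  minimize  7y1 + 10y2 + 26y3 + 13y4
  subject to:
    y1 + 3y3 + 2y4 >= 1
    y2 + 2y3 + 2y4 >= 2
    y1, y2, y3, y4 >= 0

Solving the primal: x* = (0, 6.5).
  primal value c^T x* = 13.
Solving the dual: y* = (0, 0, 0, 1).
  dual value b^T y* = 13.
Strong duality: c^T x* = b^T y*. Confirmed.

13


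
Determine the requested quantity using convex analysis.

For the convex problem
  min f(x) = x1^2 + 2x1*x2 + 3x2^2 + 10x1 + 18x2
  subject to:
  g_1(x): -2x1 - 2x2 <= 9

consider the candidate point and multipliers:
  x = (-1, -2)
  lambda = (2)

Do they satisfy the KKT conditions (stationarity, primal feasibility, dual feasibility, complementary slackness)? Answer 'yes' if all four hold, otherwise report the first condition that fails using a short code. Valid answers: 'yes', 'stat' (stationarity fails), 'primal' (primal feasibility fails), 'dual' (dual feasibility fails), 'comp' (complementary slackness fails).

Gradient of f: grad f(x) = Q x + c = (4, 4)
Constraint values g_i(x) = a_i^T x - b_i:
  g_1((-1, -2)) = -3
Stationarity residual: grad f(x) + sum_i lambda_i a_i = (0, 0)
  -> stationarity OK
Primal feasibility (all g_i <= 0): OK
Dual feasibility (all lambda_i >= 0): OK
Complementary slackness (lambda_i * g_i(x) = 0 for all i): FAILS

Verdict: the first failing condition is complementary_slackness -> comp.

comp
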